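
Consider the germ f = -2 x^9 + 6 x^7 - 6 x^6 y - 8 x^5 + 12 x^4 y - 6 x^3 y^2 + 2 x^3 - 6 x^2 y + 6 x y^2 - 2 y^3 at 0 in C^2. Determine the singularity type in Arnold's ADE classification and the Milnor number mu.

The Hessian of f at 0 has rank 0. Corank 2; j^3 = 2*(x - y)^3 is a perfect cube, so E-series; the 5-jet and mu = 8 give E_8.

Type E_8, Milnor number mu = 8.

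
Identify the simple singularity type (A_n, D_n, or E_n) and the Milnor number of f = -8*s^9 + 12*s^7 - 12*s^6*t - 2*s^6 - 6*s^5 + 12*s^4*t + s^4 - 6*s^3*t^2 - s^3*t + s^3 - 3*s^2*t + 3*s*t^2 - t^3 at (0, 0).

Type E7, Milnor number mu = 7.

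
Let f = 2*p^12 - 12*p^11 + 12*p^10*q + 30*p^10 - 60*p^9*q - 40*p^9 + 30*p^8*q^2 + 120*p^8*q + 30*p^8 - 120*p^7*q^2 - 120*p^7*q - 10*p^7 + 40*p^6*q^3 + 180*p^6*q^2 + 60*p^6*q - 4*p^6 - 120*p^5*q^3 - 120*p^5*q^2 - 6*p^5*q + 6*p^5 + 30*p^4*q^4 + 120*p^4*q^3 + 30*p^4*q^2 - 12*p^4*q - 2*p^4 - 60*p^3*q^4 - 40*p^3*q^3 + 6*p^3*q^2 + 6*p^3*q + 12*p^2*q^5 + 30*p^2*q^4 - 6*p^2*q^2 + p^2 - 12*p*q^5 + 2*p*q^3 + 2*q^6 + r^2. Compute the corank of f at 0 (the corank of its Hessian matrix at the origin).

1

The Hessian at 0 is [[2, 0, 0], [0, 0, 0], [0, 0, 2]] of rank 2; hence corank 1.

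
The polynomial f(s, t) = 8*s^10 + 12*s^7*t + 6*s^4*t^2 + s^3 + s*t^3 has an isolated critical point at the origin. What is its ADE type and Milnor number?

Type E_{7}, Milnor number mu = 7.

The Hessian of f at 0 has rank 0. Corank 2; j^3 = s^3 is a perfect cube, so E-series; the 4-jet and mu = 7 give E_7.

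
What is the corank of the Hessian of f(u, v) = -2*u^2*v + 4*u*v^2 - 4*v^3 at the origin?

2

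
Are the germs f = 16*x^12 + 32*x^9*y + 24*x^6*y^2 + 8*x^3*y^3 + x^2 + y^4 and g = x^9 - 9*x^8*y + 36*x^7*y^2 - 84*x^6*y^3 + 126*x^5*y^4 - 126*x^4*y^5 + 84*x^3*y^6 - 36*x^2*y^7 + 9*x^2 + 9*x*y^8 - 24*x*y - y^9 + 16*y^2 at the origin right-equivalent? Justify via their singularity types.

No.

The Hessian of f at 0 is [[2, 0], [0, 0]] with rank 1, so corank 1. A Groebner basis of the Jacobian ideal J(f) in C{x,y} is {y^3, x}; counting standard monomials gives mu = 3. Corank 1: A-series; mu = 3 gives A_3. The Hessian of g at 0 is [[18, -24], [-24, 32]] with rank 1, so corank 1. A Groebner basis of the Jacobian ideal J(g) in C{x,y} is {y^8, x - 4*y/3}; counting standard monomials gives mu = 8. Corank 1: A-series; mu = 8 gives A_8. f is A_3 but g is A_8, hence not right-equivalent.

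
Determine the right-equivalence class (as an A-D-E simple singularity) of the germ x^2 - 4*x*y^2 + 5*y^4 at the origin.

A3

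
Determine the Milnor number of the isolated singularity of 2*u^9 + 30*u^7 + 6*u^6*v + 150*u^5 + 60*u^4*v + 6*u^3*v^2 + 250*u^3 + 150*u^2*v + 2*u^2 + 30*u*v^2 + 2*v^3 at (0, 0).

The Hessian of f at 0 has rank 1. Corank 1: A-series; mu = 2 gives A_2.

2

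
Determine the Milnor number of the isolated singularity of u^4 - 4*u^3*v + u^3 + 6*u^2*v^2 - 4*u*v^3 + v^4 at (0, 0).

The Hessian of f at 0 is [[0, 0], [0, 0]] with rank 0, so corank 2. A Groebner basis of the Jacobian ideal J(f) in C{u,v} is {v^4, u*v^2 - v^3/3, u^2}; counting standard monomials gives mu = 6. Corank 2; j^3 = u^3 is a perfect cube, so E-series; the 4-jet and mu = 6 give E_6.

6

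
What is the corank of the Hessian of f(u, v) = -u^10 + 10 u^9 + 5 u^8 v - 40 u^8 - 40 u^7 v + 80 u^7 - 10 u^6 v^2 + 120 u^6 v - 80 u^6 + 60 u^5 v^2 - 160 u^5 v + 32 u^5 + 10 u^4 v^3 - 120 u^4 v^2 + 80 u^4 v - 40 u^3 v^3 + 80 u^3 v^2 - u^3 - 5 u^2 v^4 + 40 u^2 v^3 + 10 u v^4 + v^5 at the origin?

Hessian at 0 has rank 0.

2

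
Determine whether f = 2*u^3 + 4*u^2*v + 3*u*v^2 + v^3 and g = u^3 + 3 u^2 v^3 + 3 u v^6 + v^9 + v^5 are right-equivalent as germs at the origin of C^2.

No.

The Hessian of f at 0 is [[0, 0], [0, 0]] with rank 0, so corank 2. A Groebner basis of the Jacobian ideal J(f) in C{u,v} is {v^3, u^2 - 3*v^2/2, u*v + 3*v^2/2}; counting standard monomials gives mu = 4. Corank 2; j^3 = (u + v)*(2*u^2 + 2*u*v + v^2) splits into three distinct lines over C (the quadratic factor has nonzero discriminant), so D_4. The Hessian of g at 0 is [[0, 0], [0, 0]] with rank 0, so corank 2. A Groebner basis of the Jacobian ideal J(g) in C{u,v} is {u^2/2 + u*v^3, v^4, u^3, u^2*v}; counting standard monomials gives mu = 8. Corank 2; j^3 = u^3 is a perfect cube, so E-series; the 5-jet and mu = 8 give E_8. f is D_4 but g is E_8, hence not right-equivalent.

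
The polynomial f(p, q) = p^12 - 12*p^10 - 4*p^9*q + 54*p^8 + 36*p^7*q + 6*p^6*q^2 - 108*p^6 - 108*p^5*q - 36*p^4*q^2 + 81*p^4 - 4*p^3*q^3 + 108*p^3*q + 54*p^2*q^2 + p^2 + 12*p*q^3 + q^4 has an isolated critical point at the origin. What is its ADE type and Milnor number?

Type A3, Milnor number mu = 3.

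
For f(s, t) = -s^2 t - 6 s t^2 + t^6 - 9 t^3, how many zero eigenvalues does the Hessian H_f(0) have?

2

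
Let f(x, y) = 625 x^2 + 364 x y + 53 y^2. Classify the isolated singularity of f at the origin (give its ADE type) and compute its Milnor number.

Type A_{1}, Milnor number mu = 1.

The Hessian of f at 0 is [[1250, 364], [364, 106]] with rank 2, so corank 0. A Groebner basis of the Jacobian ideal J(f) in C{x,y} is {x, y}; counting standard monomials gives mu = 1. Corank 0: nondegenerate Morse point, so A_1.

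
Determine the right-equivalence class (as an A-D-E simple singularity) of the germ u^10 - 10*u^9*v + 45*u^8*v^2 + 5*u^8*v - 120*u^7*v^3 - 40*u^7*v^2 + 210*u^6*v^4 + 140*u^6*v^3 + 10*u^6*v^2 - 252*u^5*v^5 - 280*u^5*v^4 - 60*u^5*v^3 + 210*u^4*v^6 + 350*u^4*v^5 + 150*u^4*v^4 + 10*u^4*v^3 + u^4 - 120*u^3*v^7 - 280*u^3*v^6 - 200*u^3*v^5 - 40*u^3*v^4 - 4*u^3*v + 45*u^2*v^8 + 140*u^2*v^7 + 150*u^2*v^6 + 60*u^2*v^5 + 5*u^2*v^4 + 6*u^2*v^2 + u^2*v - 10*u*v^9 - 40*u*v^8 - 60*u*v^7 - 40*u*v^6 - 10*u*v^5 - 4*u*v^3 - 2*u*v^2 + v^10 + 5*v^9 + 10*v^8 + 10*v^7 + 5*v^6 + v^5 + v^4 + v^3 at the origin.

D_6

The Hessian of f at 0 is [[0, 0], [0, 0]] with rank 0, so corank 2. A Groebner basis of the Jacobian ideal J(f) in C{u,v} is {u^2/5 + v^4 - v^2/5, u^3 - v^3, u*v - v^2}; counting standard monomials gives mu = 6. Corank 2; j^3 = v*(u - v)^2 has shape L^2 M (L != M), so D-series; mu = 6 gives D_6.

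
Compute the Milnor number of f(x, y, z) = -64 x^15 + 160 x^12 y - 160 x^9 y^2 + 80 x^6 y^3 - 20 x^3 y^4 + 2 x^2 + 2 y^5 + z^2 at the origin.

4

The Hessian of f at 0 has rank 2. Corank 1: A-series; mu = 4 gives A_4.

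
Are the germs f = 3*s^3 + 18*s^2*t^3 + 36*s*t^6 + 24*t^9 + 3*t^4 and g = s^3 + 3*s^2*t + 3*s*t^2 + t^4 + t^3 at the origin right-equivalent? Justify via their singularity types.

Yes.

The Hessian of f at 0 is [[0, 0], [0, 0]] with rank 0, so corank 2. A Groebner basis of the Jacobian ideal J(f) in C{s,t} is {t^3, s^2}; counting standard monomials gives mu = 6. Corank 2; j^3 = 3*s^3 is a perfect cube, so E-series; the 4-jet and mu = 6 give E_6. The Hessian of g at 0 is [[0, 0], [0, 0]] with rank 0, so corank 2. A Groebner basis of the Jacobian ideal J(g) in C{s,t} is {t^3, s^2 + 2*s*t + t^2}; counting standard monomials gives mu = 6. Corank 2; j^3 = (s + t)^3 is a perfect cube, so E-series; the 4-jet and mu = 6 give E_6. Both have type E_6, hence right-equivalent.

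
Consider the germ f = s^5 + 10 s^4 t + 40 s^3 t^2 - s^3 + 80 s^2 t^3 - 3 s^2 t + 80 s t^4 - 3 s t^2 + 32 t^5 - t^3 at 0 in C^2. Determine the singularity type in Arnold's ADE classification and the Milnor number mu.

Type E8, Milnor number mu = 8.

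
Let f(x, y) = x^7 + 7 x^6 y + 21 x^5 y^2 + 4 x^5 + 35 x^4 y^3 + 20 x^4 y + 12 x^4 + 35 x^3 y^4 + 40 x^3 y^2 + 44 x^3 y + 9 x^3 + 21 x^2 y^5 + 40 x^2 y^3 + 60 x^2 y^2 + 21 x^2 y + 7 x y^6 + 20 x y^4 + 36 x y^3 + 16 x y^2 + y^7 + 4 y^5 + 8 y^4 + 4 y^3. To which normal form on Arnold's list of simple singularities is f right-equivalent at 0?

D8

The Hessian of f at 0 has rank 0. Corank 2; j^3 = (x + y)*(3*x + 2*y)^2 has shape L^2 M (L != M), so D-series; mu = 8 gives D_8.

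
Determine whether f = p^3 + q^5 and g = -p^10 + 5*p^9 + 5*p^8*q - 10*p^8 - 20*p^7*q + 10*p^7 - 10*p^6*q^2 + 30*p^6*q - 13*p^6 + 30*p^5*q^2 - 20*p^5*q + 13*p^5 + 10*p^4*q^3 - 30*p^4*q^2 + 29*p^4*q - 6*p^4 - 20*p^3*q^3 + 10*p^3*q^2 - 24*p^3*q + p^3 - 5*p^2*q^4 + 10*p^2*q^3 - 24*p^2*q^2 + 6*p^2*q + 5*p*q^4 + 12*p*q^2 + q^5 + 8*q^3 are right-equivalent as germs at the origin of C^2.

Yes.

The Hessian of f at 0 is [[0, 0], [0, 0]] with rank 0, so corank 2. A Groebner basis of the Jacobian ideal J(f) in C{p,q} is {q^4, p^2}; counting standard monomials gives mu = 8. Corank 2; j^3 = p^3 is a perfect cube, so E-series; the 5-jet and mu = 8 give E_8. The Hessian of g at 0 is [[0, 0], [0, 0]] with rank 0, so corank 2. A Groebner basis of the Jacobian ideal J(g) in C{p,q} is {-7*p^2/384 + p*q^3 + 7*p*q^2/24 - 7*p*q/96 + 7*q^3/12 - 7*q^2/96, p^2/96 - p*q^2/6 + p*q/24 + q^4 - q^3/3 + q^2/24, p^3 - p^2/4 - 8*p*q^2 - p*q - 8*q^3 - q^2, p^2*q + p^2/24 + 10*p*q^2/3 + p*q/6 + 8*q^3/3 + q^2/6}; counting standard monomials gives mu = 8. Corank 2; j^3 = (p + 2*q)^3 is a perfect cube, so E-series; the 5-jet and mu = 8 give E_8. Both have type E_8, hence right-equivalent.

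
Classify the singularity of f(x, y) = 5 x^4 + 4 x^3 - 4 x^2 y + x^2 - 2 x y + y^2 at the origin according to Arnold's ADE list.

A_{3}

The Hessian of f at 0 has rank 1. Corank 1: A-series; mu = 3 gives A_3.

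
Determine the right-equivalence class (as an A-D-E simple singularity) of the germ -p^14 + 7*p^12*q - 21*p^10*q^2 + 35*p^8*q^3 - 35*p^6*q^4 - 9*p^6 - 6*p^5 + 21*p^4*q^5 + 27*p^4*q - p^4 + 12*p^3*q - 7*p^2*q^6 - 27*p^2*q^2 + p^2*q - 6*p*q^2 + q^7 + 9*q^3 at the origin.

D8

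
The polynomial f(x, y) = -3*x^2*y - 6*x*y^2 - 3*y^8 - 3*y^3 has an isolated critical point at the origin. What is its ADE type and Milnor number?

The Hessian of f at 0 has rank 0. Corank 2; j^3 = -3*y*(x + y)^2 has shape L^2 M (L != M), so D-series; mu = 9 gives D_9.

Type D_{9}, Milnor number mu = 9.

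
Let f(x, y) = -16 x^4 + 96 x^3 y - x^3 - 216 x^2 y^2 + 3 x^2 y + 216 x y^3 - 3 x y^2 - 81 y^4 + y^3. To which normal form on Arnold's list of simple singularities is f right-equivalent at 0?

E_6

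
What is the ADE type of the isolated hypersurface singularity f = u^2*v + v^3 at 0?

D_4

The Hessian of f at 0 is [[0, 0], [0, 0]] with rank 0, so corank 2. A Groebner basis of the Jacobian ideal J(f) in C{u,v} is {v^3, u^2 + 3*v^2, u*v}; counting standard monomials gives mu = 4. Corank 2; j^3 = v*(u^2 + v^2) splits into three distinct lines over C (the quadratic factor has nonzero discriminant), so D_4.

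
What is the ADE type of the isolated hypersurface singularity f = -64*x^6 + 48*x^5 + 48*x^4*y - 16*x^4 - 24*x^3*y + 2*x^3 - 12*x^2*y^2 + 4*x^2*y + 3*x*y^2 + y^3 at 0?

D_4

The Hessian of f at 0 is [[0, 0], [0, 0]] with rank 0, so corank 2. A Groebner basis of the Jacobian ideal J(f) in C{x,y} is {y^3, x^2 - 3*y^2/2, x*y + 3*y^2/2}; counting standard monomials gives mu = 4. Corank 2; j^3 = (x + y)*(2*x^2 + 2*x*y + y^2) splits into three distinct lines over C (the quadratic factor has nonzero discriminant), so D_4.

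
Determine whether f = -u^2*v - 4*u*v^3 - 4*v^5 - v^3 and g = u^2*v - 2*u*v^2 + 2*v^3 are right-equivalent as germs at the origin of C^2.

The Hessian of f at 0 has rank 0. Corank 2; j^3 = -v*(u^2 + v^2) splits into three distinct lines over C (the quadratic factor has nonzero discriminant), so D_4. The Hessian of g at 0 has rank 0. Corank 2; j^3 = v*(u^2 - 2*u*v + 2*v^2) splits into three distinct lines over C (the quadratic factor has nonzero discriminant), so D_4. Both have type D_4, hence right-equivalent.

Yes.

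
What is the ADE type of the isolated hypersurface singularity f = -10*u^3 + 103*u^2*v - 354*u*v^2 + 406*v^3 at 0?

D_4

The Hessian of f at 0 has rank 0. Corank 2; j^3 = -(2*u - 7*v)*(5*u^2 - 34*u*v + 58*v^2) splits into three distinct lines over C (the quadratic factor has nonzero discriminant), so D_4.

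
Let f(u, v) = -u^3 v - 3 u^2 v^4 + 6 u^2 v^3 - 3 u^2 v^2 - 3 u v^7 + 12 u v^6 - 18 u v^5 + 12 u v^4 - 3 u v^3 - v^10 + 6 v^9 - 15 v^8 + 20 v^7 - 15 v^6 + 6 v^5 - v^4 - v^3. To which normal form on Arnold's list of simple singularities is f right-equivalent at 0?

E7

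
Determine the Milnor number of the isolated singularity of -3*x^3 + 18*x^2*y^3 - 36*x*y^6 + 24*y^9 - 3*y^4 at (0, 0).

6

The Hessian of f at 0 is [[0, 0], [0, 0]] with rank 0, so corank 2. A Groebner basis of the Jacobian ideal J(f) in C{x,y} is {y^3, x^2}; counting standard monomials gives mu = 6. Corank 2; j^3 = -3*x^3 is a perfect cube, so E-series; the 4-jet and mu = 6 give E_6.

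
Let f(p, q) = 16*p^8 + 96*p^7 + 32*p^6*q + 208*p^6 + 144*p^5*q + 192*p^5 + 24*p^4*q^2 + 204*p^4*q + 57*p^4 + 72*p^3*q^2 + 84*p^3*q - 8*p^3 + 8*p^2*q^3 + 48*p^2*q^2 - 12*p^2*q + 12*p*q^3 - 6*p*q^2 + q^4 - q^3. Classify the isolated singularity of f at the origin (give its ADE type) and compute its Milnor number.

The Hessian of f at 0 has rank 0. Corank 2; j^3 = -(2*p + q)^3 is a perfect cube, so E-series; the 4-jet and mu = 6 give E_6.

Type E6, Milnor number mu = 6.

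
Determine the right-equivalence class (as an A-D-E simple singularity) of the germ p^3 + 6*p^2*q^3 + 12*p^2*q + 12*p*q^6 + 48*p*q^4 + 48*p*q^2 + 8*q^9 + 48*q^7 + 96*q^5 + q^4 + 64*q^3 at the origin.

The Hessian of f at 0 has rank 0. Corank 2; j^3 = (p + 4*q)^3 is a perfect cube, so E-series; the 4-jet and mu = 6 give E_6.

E_6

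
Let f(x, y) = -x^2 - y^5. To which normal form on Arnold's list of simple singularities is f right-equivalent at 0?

The Hessian of f at 0 has rank 1. Corank 1: A-series; mu = 4 gives A_4.

A4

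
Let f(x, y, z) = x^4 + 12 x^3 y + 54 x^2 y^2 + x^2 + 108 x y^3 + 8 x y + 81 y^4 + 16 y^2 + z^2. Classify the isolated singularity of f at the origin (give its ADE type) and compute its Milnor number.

Type A_{3}, Milnor number mu = 3.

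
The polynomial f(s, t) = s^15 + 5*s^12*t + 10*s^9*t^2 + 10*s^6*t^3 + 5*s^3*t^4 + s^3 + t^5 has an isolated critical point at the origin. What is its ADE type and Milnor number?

The Hessian of f at 0 is [[0, 0], [0, 0]] with rank 0, so corank 2. A Groebner basis of the Jacobian ideal J(f) in C{s,t} is {t^4, s^2}; counting standard monomials gives mu = 8. Corank 2; j^3 = s^3 is a perfect cube, so E-series; the 5-jet and mu = 8 give E_8.

Type E_{8}, Milnor number mu = 8.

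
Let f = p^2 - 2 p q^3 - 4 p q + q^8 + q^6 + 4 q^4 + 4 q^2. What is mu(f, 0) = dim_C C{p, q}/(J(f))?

The Hessian of f at 0 has rank 1. Corank 1: A-series; mu = 7 gives A_7.

7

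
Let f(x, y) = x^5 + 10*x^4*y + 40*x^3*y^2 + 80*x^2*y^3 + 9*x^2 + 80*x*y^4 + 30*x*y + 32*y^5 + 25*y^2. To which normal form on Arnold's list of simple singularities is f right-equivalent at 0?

A_{4}

The Hessian of f at 0 has rank 1. Corank 1: A-series; mu = 4 gives A_4.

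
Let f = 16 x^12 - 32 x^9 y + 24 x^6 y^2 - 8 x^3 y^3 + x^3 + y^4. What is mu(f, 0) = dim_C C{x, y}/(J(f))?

The Hessian of f at 0 is [[0, 0], [0, 0]] with rank 0, so corank 2. A Groebner basis of the Jacobian ideal J(f) in C{x,y} is {y^3, x^2}; counting standard monomials gives mu = 6. Corank 2; j^3 = x^3 is a perfect cube, so E-series; the 4-jet and mu = 6 give E_6.

6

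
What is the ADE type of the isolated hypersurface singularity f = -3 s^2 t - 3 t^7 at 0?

D_{8}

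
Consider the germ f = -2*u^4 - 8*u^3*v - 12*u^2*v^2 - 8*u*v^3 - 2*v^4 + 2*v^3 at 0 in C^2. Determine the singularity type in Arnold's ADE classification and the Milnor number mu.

The Hessian of f at 0 is [[0, 0], [0, 0]] with rank 0, so corank 2. A Groebner basis of the Jacobian ideal J(f) in C{u,v} is {u^3 + 3*u^2*v, v^2}; counting standard monomials gives mu = 6. Corank 2; j^3 = 2*v^3 is a perfect cube, so E-series; the 4-jet and mu = 6 give E_6.

Type E_{6}, Milnor number mu = 6.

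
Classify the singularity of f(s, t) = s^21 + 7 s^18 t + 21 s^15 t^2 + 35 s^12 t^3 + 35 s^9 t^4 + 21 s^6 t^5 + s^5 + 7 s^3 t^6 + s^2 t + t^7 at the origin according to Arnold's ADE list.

D8

The Hessian of f at 0 has rank 0. Corank 2; j^3 = s^2*t has shape L^2 M (L != M), so D-series; mu = 8 gives D_8.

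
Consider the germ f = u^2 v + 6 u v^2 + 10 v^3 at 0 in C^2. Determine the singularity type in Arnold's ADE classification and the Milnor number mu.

The Hessian of f at 0 is [[0, 0], [0, 0]] with rank 0, so corank 2. A Groebner basis of the Jacobian ideal J(f) in C{u,v} is {v^3, u^2 - 6*v^2, u*v + 3*v^2}; counting standard monomials gives mu = 4. Corank 2; j^3 = v*(u^2 + 6*u*v + 10*v^2) splits into three distinct lines over C (the quadratic factor has nonzero discriminant), so D_4.

Type D_{4}, Milnor number mu = 4.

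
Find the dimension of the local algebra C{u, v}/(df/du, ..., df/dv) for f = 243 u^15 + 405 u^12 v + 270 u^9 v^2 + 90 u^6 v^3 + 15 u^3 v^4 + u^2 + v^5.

4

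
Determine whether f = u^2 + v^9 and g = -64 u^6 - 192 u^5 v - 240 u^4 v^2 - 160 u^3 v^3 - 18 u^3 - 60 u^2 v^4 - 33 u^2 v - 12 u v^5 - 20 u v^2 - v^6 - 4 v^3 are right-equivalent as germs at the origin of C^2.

The Hessian of f at 0 has rank 1. Corank 1: A-series; mu = 8 gives A_8. The Hessian of g at 0 has rank 0. Corank 2; j^3 = -(2*u + v)*(3*u + 2*v)^2 has shape L^2 M (L != M), so D-series; mu = 7 gives D_7. f is A_8 but g is D_7, hence not right-equivalent.

No.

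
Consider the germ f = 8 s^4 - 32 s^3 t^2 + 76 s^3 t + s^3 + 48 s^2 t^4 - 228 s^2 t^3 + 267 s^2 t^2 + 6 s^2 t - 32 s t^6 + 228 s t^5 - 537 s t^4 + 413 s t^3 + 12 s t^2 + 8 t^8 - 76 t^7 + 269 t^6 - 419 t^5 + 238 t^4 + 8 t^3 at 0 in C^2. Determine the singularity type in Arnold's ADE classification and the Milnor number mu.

The Hessian of f at 0 is [[0, 0], [0, 0]] with rank 0, so corank 2. A Groebner basis of the Jacobian ideal J(f) in C{s,t} is {-3*s^2/7 - 12*s*t/7 + t^4 - t^3/7 - 12*t^2/7, s^3 - 90*s^2/7 - 360*s*t/7 + 26*t^3/7 - 360*t^2/7, s^2*t + 29*s^2/7 + 116*s*t/7 - 55*t^3/21 + 116*t^2/7, -s^2 + s*t^2 - 4*s*t + 5*t^3/3 - 4*t^2}; counting standard monomials gives mu = 7. Corank 2; j^3 = (s + 2*t)^3 is a perfect cube, so E-series; the 4-jet and mu = 7 give E_7.

Type E_{7}, Milnor number mu = 7.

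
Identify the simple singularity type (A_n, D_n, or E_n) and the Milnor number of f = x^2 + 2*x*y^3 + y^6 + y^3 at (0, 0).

Type A2, Milnor number mu = 2.

The Hessian of f at 0 has rank 1. Corank 1: A-series; mu = 2 gives A_2.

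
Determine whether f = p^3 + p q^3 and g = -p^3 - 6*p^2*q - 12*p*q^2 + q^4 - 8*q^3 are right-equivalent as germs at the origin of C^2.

No.

The Hessian of f at 0 has rank 0. Corank 2; j^3 = p^3 is a perfect cube, so E-series; the 4-jet and mu = 7 give E_7. The Hessian of g at 0 has rank 0. Corank 2; j^3 = -(p + 2*q)^3 is a perfect cube, so E-series; the 4-jet and mu = 6 give E_6. f is E_7 but g is E_6, hence not right-equivalent.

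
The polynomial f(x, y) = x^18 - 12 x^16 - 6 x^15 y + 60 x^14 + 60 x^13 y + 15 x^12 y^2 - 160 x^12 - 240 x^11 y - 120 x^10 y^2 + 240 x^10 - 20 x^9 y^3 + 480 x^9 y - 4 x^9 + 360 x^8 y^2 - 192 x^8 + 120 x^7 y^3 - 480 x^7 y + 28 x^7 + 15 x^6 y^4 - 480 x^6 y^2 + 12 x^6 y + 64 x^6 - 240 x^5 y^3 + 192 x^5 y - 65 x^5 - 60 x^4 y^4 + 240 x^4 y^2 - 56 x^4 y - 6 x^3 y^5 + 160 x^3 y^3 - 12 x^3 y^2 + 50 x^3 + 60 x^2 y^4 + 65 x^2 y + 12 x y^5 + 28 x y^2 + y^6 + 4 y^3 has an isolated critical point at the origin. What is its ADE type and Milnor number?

The Hessian of f at 0 is [[0, 0], [0, 0]] with rank 0, so corank 2. A Groebner basis of the Jacobian ideal J(f) in C{x,y} is {3125*x^2/8 + 5625*x*y/16 + y^4 + 625*y^2/8, x^3 - 160*x^2 - 128*x*y + 8*y^3/125 - 128*y^2/5, x^2*y + 800*x^2/3 + 640*x*y/3 - 4*y^3/25 + 128*y^2/3, -1000*x^2/3 + x*y^2 - 800*x*y/3 + 2*y^3/5 - 160*y^2/3}; counting standard monomials gives mu = 7. Corank 2; j^3 = (2*x + y)*(5*x + 2*y)^2 has shape L^2 M (L != M), so D-series; mu = 7 gives D_7.

Type D_{7}, Milnor number mu = 7.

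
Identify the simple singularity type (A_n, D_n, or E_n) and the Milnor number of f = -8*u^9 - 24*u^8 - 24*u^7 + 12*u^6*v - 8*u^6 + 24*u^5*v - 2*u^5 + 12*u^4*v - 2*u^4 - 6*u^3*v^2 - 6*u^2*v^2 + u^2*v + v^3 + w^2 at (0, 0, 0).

Type D_{4}, Milnor number mu = 4.

The Hessian of f at 0 has rank 1. Corank 2; j^3 = v*(u^2 + v^2) splits into three distinct lines over C (the quadratic factor has nonzero discriminant), so D_4.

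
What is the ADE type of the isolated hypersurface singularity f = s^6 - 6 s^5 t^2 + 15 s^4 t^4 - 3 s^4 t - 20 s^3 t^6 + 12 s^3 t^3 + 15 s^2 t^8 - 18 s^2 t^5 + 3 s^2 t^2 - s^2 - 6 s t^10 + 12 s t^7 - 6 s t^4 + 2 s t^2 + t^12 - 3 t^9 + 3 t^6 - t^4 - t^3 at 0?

The Hessian of f at 0 is [[-2, 0], [0, 0]] with rank 1, so corank 1. A Groebner basis of the Jacobian ideal J(f) in C{s,t} is {t^2, s}; counting standard monomials gives mu = 2. Corank 1: A-series; mu = 2 gives A_2.

A2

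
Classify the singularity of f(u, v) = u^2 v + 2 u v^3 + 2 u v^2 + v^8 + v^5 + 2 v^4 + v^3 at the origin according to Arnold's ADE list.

D9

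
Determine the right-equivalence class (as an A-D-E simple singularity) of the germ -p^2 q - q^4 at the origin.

D_5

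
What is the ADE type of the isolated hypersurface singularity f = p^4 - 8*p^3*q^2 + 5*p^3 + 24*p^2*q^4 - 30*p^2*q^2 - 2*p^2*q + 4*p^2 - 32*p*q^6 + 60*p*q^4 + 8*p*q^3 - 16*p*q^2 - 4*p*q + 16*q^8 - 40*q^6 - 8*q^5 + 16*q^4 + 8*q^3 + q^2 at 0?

A_2

The Hessian of f at 0 is [[8, -4], [-4, 2]] with rank 1, so corank 1. A Groebner basis of the Jacobian ideal J(f) in C{p,q} is {q^2, p - q/2}; counting standard monomials gives mu = 2. Corank 1: A-series; mu = 2 gives A_2.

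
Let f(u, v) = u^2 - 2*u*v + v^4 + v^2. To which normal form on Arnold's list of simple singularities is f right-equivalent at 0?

A_3

The Hessian of f at 0 has rank 1. Corank 1: A-series; mu = 3 gives A_3.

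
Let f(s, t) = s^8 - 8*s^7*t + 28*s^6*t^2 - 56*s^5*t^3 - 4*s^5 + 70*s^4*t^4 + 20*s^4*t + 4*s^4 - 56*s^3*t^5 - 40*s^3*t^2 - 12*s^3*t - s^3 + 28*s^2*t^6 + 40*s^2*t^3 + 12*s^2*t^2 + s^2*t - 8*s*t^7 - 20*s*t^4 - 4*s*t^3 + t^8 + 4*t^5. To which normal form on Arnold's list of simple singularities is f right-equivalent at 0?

D9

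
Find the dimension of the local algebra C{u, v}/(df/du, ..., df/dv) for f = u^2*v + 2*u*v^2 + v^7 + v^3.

8

The Hessian of f at 0 has rank 0. Corank 2; j^3 = v*(u + v)^2 has shape L^2 M (L != M), so D-series; mu = 8 gives D_8.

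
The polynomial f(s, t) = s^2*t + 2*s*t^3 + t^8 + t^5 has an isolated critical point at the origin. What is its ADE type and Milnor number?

The Hessian of f at 0 has rank 0. Corank 2; j^3 = s^2*t has shape L^2 M (L != M), so D-series; mu = 9 gives D_9.

Type D9, Milnor number mu = 9.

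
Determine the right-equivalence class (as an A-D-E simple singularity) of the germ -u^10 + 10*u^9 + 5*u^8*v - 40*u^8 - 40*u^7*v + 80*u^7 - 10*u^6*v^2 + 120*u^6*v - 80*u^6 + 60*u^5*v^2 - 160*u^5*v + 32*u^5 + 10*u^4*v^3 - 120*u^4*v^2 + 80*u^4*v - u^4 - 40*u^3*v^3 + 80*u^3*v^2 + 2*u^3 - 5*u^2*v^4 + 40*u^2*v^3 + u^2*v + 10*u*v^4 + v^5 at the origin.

The Hessian of f at 0 has rank 0. Corank 2; j^3 = u^2*(2*u + v) has shape L^2 M (L != M), so D-series; mu = 6 gives D_6.

D_{6}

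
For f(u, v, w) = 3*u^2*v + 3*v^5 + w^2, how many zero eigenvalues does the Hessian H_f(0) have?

2

Hessian at 0 has rank 1.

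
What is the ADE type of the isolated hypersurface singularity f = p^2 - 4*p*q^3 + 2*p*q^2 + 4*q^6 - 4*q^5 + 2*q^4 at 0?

The Hessian of f at 0 has rank 1. Corank 1: A-series; mu = 3 gives A_3.

A_3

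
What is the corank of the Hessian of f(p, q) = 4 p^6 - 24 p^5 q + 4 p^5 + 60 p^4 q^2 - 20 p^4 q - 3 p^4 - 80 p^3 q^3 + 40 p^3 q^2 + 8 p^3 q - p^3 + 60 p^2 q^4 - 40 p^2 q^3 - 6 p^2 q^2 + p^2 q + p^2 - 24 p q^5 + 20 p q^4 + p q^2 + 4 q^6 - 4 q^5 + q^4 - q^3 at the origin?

1

The Hessian at 0 is [[2, 0], [0, 0]] of rank 1; hence corank 1.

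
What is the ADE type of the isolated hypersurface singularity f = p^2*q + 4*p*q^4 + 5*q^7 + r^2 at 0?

D_{8}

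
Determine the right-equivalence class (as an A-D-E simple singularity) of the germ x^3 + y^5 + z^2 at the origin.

E_{8}

The Hessian of f at 0 has rank 1. Corank 2; j^3 = x^3 is a perfect cube, so E-series; the 5-jet and mu = 8 give E_8.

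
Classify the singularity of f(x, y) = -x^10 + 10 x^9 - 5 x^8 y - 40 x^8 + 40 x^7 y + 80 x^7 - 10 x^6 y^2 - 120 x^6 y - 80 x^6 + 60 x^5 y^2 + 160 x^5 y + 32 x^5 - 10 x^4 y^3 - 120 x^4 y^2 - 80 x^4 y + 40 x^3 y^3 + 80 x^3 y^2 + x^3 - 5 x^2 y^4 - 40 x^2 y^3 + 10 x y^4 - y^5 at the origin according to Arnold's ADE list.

E_8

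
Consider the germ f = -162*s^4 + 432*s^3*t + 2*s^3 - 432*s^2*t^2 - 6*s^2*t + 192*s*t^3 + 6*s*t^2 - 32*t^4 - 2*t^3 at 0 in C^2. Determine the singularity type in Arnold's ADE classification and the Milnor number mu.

Type E_6, Milnor number mu = 6.

The Hessian of f at 0 is [[0, 0], [0, 0]] with rank 0, so corank 2. A Groebner basis of the Jacobian ideal J(f) in C{s,t} is {t^4, s*t^2 - 8*t^3/9, s^2 - 2*s*t + t^2}; counting standard monomials gives mu = 6. Corank 2; j^3 = 2*(s - t)^3 is a perfect cube, so E-series; the 4-jet and mu = 6 give E_6.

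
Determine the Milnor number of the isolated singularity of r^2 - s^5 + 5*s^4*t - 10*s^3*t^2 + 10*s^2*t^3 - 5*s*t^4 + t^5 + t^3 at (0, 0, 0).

The Hessian of f at 0 has rank 1. Corank 2; j^3 = t^3 is a perfect cube, so E-series; the 5-jet and mu = 8 give E_8.

8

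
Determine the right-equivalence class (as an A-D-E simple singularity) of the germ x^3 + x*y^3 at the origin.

E_7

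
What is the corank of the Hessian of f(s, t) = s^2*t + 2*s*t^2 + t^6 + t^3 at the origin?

2

Hessian at 0 has rank 0.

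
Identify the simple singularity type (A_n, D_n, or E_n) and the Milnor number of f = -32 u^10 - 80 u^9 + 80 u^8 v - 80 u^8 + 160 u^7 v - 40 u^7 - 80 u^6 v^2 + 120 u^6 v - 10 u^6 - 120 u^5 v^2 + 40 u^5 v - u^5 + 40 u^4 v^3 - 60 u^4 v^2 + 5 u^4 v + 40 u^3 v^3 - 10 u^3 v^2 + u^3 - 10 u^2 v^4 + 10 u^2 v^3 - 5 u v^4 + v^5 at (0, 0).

Type E_8, Milnor number mu = 8.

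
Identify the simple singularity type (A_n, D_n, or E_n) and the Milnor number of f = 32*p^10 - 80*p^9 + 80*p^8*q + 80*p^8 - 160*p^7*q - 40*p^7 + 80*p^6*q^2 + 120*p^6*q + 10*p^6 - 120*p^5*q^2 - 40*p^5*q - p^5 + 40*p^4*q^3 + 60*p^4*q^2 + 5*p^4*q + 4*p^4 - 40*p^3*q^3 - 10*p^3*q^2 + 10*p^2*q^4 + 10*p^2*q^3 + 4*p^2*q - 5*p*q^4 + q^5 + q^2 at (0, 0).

Type A_4, Milnor number mu = 4.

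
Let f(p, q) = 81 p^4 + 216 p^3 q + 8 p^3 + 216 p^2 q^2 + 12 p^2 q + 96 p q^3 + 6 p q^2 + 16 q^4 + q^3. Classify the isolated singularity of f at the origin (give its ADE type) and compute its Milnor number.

Type E_{6}, Milnor number mu = 6.

The Hessian of f at 0 has rank 0. Corank 2; j^3 = (2*p + q)^3 is a perfect cube, so E-series; the 4-jet and mu = 6 give E_6.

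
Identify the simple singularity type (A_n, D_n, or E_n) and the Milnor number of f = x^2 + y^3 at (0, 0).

Type A_{2}, Milnor number mu = 2.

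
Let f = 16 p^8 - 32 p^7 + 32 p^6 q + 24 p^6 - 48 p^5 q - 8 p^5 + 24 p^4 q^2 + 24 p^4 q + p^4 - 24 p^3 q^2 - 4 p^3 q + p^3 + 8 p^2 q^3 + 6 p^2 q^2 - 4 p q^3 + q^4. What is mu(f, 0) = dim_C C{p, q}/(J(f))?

6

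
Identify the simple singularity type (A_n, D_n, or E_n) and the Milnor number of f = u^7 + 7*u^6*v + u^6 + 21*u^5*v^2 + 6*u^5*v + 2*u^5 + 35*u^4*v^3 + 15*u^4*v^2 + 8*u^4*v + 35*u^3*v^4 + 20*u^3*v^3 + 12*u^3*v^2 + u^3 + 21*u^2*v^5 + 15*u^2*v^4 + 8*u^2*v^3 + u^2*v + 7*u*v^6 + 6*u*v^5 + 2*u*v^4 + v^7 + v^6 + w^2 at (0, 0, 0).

The Hessian of f at 0 has rank 1. Corank 2; j^3 = u^2*(u + v) has shape L^2 M (L != M), so D-series; mu = 7 gives D_7.

Type D_{7}, Milnor number mu = 7.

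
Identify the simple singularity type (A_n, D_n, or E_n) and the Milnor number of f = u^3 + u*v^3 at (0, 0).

The Hessian of f at 0 has rank 0. Corank 2; j^3 = u^3 is a perfect cube, so E-series; the 4-jet and mu = 7 give E_7.

Type E7, Milnor number mu = 7.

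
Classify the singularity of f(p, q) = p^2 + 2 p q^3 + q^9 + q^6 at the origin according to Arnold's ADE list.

The Hessian of f at 0 has rank 1. Corank 1: A-series; mu = 8 gives A_8.

A_8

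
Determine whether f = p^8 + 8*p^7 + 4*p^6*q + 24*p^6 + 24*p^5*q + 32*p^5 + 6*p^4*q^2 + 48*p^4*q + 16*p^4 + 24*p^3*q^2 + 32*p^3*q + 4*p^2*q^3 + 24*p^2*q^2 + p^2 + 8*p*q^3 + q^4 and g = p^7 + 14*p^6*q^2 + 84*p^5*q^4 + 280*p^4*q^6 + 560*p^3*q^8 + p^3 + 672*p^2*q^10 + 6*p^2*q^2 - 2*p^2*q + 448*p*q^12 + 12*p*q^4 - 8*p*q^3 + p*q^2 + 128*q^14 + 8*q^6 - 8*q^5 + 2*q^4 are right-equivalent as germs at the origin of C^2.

No.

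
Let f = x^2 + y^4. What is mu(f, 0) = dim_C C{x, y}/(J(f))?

3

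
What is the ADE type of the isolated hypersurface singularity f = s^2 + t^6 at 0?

The Hessian of f at 0 has rank 1. Corank 1: A-series; mu = 5 gives A_5.

A_5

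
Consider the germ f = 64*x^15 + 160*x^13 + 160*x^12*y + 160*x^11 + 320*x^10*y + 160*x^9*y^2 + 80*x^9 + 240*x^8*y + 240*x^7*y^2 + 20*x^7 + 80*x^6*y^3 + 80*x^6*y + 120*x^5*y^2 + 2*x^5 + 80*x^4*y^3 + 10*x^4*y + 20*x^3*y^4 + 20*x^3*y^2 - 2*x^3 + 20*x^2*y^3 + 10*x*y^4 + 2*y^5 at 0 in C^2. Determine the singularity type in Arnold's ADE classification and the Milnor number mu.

Type E_8, Milnor number mu = 8.

The Hessian of f at 0 is [[0, 0], [0, 0]] with rank 0, so corank 2. A Groebner basis of the Jacobian ideal J(f) in C{x,y} is {y^5, x*y^3 + y^4/4, x^2}; counting standard monomials gives mu = 8. Corank 2; j^3 = -2*x^3 is a perfect cube, so E-series; the 5-jet and mu = 8 give E_8.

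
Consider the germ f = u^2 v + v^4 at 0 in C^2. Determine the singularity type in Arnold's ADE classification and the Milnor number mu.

Type D5, Milnor number mu = 5.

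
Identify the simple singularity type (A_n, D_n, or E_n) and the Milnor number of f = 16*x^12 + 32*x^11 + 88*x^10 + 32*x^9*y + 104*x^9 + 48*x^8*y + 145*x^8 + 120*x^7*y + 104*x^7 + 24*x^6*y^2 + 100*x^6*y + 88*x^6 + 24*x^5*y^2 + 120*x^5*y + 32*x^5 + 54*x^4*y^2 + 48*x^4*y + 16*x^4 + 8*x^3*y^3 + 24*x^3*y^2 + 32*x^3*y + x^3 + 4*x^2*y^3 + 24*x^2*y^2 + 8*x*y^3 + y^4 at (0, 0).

The Hessian of f at 0 is [[0, 0], [0, 0]] with rank 0, so corank 2. A Groebner basis of the Jacobian ideal J(f) in C{x,y} is {y^4, x*y^2 + y^3/6, x^2}; counting standard monomials gives mu = 6. Corank 2; j^3 = x^3 is a perfect cube, so E-series; the 4-jet and mu = 6 give E_6.

Type E_{6}, Milnor number mu = 6.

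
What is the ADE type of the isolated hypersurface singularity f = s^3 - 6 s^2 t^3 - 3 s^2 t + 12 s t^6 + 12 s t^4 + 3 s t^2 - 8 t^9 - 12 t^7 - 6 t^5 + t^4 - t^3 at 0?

E_6

The Hessian of f at 0 has rank 0. Corank 2; j^3 = (s - t)^3 is a perfect cube, so E-series; the 4-jet and mu = 6 give E_6.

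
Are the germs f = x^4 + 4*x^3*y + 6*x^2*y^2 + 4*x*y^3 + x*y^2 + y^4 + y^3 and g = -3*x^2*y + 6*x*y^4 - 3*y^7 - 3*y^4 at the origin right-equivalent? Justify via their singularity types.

Yes.

The Hessian of f at 0 has rank 0. Corank 2; j^3 = y^2*(x + y) has shape L^2 M (L != M), so D-series; mu = 5 gives D_5. The Hessian of g at 0 has rank 0. Corank 2; j^3 = -3*x^2*y has shape L^2 M (L != M), so D-series; mu = 5 gives D_5. Both have type D_5, hence right-equivalent.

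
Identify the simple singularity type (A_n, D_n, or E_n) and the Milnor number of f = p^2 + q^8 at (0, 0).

Type A_{7}, Milnor number mu = 7.

The Hessian of f at 0 has rank 1. Corank 1: A-series; mu = 7 gives A_7.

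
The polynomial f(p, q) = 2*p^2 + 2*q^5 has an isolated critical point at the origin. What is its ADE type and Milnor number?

The Hessian of f at 0 has rank 1. Corank 1: A-series; mu = 4 gives A_4.

Type A_4, Milnor number mu = 4.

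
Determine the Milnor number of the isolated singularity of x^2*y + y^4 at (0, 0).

The Hessian of f at 0 has rank 0. Corank 2; j^3 = x^2*y has shape L^2 M (L != M), so D-series; mu = 5 gives D_5.

5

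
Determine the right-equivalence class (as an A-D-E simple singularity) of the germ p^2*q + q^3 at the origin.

D4

The Hessian of f at 0 has rank 0. Corank 2; j^3 = q*(p^2 + q^2) splits into three distinct lines over C (the quadratic factor has nonzero discriminant), so D_4.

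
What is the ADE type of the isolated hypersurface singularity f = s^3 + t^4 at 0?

E_6

The Hessian of f at 0 has rank 0. Corank 2; j^3 = s^3 is a perfect cube, so E-series; the 4-jet and mu = 6 give E_6.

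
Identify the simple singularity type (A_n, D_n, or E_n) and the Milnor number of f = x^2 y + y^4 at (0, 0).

Type D_{5}, Milnor number mu = 5.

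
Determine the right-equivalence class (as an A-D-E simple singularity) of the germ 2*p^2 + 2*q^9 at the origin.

The Hessian of f at 0 has rank 1. Corank 1: A-series; mu = 8 gives A_8.

A8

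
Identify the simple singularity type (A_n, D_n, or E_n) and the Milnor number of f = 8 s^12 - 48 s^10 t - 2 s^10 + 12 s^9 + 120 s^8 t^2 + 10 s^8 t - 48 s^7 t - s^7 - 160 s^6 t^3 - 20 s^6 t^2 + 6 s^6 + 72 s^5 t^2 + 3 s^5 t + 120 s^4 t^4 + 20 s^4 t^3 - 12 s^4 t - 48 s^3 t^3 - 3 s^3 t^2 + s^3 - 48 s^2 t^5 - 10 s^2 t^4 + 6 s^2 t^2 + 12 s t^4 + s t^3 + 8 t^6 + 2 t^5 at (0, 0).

The Hessian of f at 0 has rank 0. Corank 2; j^3 = s^3 is a perfect cube, so E-series; the 4-jet and mu = 7 give E_7.

Type E_7, Milnor number mu = 7.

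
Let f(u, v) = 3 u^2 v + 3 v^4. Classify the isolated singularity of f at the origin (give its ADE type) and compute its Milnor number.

Type D_5, Milnor number mu = 5.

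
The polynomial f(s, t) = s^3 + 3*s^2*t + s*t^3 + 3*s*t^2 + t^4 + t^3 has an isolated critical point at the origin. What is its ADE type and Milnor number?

Type E_{7}, Milnor number mu = 7.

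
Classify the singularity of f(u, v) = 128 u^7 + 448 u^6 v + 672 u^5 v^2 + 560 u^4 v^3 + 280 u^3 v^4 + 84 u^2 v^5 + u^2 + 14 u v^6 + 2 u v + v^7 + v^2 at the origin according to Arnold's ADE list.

A6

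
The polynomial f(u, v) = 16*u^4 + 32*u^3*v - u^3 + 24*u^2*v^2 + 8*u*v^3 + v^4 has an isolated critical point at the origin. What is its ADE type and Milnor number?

The Hessian of f at 0 is [[0, 0], [0, 0]] with rank 0, so corank 2. A Groebner basis of the Jacobian ideal J(f) in C{u,v} is {v^4, u*v^2 + v^3/6, u^2}; counting standard monomials gives mu = 6. Corank 2; j^3 = -u^3 is a perfect cube, so E-series; the 4-jet and mu = 6 give E_6.

Type E_{6}, Milnor number mu = 6.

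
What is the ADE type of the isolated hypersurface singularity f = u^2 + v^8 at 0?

A7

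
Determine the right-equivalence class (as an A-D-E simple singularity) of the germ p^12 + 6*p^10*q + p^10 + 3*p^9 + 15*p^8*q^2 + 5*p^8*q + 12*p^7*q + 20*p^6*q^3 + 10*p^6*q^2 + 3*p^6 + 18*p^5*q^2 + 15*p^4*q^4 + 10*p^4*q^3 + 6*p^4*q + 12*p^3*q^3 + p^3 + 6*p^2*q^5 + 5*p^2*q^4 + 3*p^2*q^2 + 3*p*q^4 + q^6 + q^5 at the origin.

E_{8}

The Hessian of f at 0 is [[0, 0], [0, 0]] with rank 0, so corank 2. A Groebner basis of the Jacobian ideal J(f) in C{p,q} is {q^4, p^3, p^2/2 + p*q^2}; counting standard monomials gives mu = 8. Corank 2; j^3 = p^3 is a perfect cube, so E-series; the 5-jet and mu = 8 give E_8.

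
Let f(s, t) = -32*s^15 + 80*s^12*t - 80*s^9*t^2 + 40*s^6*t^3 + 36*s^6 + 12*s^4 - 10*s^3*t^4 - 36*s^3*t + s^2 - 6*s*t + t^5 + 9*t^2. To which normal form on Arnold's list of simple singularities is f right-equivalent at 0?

A4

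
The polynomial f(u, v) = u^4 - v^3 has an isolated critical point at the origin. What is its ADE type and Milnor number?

The Hessian of f at 0 has rank 0. Corank 2; j^3 = -v^3 is a perfect cube, so E-series; the 4-jet and mu = 6 give E_6.

Type E6, Milnor number mu = 6.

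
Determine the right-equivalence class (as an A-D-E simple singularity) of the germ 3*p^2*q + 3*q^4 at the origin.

D_{5}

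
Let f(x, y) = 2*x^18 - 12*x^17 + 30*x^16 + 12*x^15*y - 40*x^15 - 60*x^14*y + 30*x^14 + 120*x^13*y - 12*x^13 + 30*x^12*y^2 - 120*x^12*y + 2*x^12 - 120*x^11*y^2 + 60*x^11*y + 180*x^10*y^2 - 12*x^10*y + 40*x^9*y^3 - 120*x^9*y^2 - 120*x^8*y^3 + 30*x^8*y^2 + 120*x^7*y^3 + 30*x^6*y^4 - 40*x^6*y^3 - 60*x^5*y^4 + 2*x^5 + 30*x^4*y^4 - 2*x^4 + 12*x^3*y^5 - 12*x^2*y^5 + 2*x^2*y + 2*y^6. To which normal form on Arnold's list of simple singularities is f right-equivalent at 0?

D7

The Hessian of f at 0 has rank 0. Corank 2; j^3 = 2*x^2*y has shape L^2 M (L != M), so D-series; mu = 7 gives D_7.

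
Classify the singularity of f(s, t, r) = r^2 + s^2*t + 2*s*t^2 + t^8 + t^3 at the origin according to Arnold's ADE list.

D_9

The Hessian of f at 0 has rank 1. Corank 2; j^3 = t*(s + t)^2 has shape L^2 M (L != M), so D-series; mu = 9 gives D_9.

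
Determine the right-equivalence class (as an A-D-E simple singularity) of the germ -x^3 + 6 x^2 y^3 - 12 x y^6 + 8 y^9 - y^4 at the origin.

The Hessian of f at 0 has rank 0. Corank 2; j^3 = -x^3 is a perfect cube, so E-series; the 4-jet and mu = 6 give E_6.

E6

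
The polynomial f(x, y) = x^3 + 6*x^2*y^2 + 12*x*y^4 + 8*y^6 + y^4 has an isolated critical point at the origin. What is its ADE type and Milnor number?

Type E_{6}, Milnor number mu = 6.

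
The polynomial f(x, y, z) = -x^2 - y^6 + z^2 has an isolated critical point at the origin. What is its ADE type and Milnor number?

Type A_{5}, Milnor number mu = 5.

The Hessian of f at 0 is [[-2, 0, 0], [0, 0, 0], [0, 0, 2]] with rank 2, so corank 1. A Groebner basis of the Jacobian ideal J(f) in C{x,y,z} is {y^5, x, z}; counting standard monomials gives mu = 5. Corank 1: A-series; mu = 5 gives A_5.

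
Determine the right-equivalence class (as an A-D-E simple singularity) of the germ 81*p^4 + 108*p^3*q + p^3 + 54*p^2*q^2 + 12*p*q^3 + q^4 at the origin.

The Hessian of f at 0 has rank 0. Corank 2; j^3 = p^3 is a perfect cube, so E-series; the 4-jet and mu = 6 give E_6.

E_6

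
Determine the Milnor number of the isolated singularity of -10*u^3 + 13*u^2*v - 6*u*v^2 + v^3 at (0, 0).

The Hessian of f at 0 is [[0, 0], [0, 0]] with rank 0, so corank 2. A Groebner basis of the Jacobian ideal J(f) in C{u,v} is {v^3, u^2 - 3*v^2/11, u*v - 6*v^2/11}; counting standard monomials gives mu = 4. Corank 2; j^3 = -(2*u - v)*(5*u^2 - 4*u*v + v^2) splits into three distinct lines over C (the quadratic factor has nonzero discriminant), so D_4.

4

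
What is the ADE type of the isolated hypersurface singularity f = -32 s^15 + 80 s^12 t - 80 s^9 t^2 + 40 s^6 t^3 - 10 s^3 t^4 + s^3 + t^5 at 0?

The Hessian of f at 0 is [[0, 0], [0, 0]] with rank 0, so corank 2. A Groebner basis of the Jacobian ideal J(f) in C{s,t} is {t^4, s^2}; counting standard monomials gives mu = 8. Corank 2; j^3 = s^3 is a perfect cube, so E-series; the 5-jet and mu = 8 give E_8.

E_8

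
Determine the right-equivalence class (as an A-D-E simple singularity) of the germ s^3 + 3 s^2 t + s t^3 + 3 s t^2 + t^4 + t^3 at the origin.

E7

The Hessian of f at 0 is [[0, 0], [0, 0]] with rank 0, so corank 2. A Groebner basis of the Jacobian ideal J(f) in C{s,t} is {s^3 + 3*s^2*t + 6*s^2 + 12*s*t + 6*t^2, -3*s^2 + s*t^2 - 6*s*t - 3*t^2, 3*s^2 + 6*s*t + t^3 + 3*t^2}; counting standard monomials gives mu = 7. Corank 2; j^3 = (s + t)^3 is a perfect cube, so E-series; the 4-jet and mu = 7 give E_7.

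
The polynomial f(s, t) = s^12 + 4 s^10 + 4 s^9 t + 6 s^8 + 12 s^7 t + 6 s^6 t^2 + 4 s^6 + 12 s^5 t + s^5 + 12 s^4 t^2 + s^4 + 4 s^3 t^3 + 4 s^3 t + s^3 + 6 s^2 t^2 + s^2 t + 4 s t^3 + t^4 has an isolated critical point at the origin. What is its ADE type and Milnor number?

Type D5, Milnor number mu = 5.

The Hessian of f at 0 has rank 0. Corank 2; j^3 = s^2*(s + t) has shape L^2 M (L != M), so D-series; mu = 5 gives D_5.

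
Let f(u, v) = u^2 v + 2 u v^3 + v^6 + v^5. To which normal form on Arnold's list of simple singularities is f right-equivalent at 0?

D_{7}

The Hessian of f at 0 has rank 0. Corank 2; j^3 = u^2*v has shape L^2 M (L != M), so D-series; mu = 7 gives D_7.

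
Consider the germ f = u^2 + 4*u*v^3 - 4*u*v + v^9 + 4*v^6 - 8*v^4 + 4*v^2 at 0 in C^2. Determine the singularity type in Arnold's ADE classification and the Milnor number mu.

Type A8, Milnor number mu = 8.

The Hessian of f at 0 is [[2, -4], [-4, 8]] with rank 1, so corank 1. A Groebner basis of the Jacobian ideal J(f) in C{u,v} is {u^2*v^2 + 2*u^2 - 6*u*v + 4*v^2, u^3 - 6*u^2*v + 12*u*v^2 + 4*u - 8*v, u/2 + v^3 - v}; counting standard monomials gives mu = 8. Corank 1: A-series; mu = 8 gives A_8.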